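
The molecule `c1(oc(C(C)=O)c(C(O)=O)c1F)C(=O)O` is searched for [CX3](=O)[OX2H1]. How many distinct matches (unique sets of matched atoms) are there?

2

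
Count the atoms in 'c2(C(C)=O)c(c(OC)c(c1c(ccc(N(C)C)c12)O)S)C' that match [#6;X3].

The query [#6;X3] means: any carbon (aromatic or not) with three total connections.
Check the 21 heavy atoms by environment: 10× c (aromatic, X3) → match; 1× C (X3) → match; 1× O (X1) → no; 5× C (X4) → no; 1× S (X2) → no; 2× O (X2) → no; 1× N (X3) → no.
Summing the matching environments: 10 + 1 = 11 matching atoms.

11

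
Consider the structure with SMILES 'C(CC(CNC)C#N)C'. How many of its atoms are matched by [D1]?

3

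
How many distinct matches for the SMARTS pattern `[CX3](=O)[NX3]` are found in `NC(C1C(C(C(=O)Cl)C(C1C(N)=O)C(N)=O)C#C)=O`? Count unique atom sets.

3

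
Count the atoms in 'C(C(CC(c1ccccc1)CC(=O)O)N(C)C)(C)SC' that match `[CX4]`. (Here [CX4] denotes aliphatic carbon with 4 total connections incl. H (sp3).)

9

The query [CX4] means: C with X4: aliphatic carbon with exactly 4 total connections (bonds + H).
Check the 20 heavy atoms by environment: 9× C (X4) → match; 1× N (X3) → no; 6× c (aromatic, X3) → no; 1× C (X3) → no; 1× O (X1) → no; 1× O (X2) → no; 1× S (X2) → no.
That gives 9 matching atoms.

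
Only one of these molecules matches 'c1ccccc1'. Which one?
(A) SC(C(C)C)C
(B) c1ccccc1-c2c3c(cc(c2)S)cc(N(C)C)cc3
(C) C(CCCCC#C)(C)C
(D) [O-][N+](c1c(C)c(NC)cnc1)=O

c1ccccc1 describes six aromatic carbons in a ring (a benzene ring).
(A) has a methyl group (-CH3) but no six-membered all-carbon aromatic ring is present.
(B) contains a phenyl ring, which satisfies every atom and bond constraint.
(C) has a methyl group (-CH3) but no six-membered all-carbon aromatic ring is present.
(D) has a methyl group (-CH3) but no six-membered all-carbon aromatic ring is present.
So the answer is (B).

B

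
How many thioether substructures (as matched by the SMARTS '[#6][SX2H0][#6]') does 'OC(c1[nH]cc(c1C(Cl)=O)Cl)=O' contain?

0

[#6][SX2H0][#6] is the SMARTS for a thioether: an aliphatic sulfur bridging two carbons with no H on the sulfur.
No fragment in the molecule satisfies every constraint, giving 0 matches.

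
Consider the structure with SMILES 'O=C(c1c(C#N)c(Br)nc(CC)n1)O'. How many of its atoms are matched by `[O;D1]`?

2

The query [O;D1] means: aliphatic oxygen bonded to exactly one heavy atom.
Check the 14 heavy atoms by environment: 2× n (aromatic, D2) → no; 4× c (aromatic, D3) → no; 2× C (D2) → no; 1× N (D1) → no; 1× Br (D1) → no; 1× C (D3) → no; 2× O (D1) → match; 1× C (D1) → no.
That gives 2 matching atoms.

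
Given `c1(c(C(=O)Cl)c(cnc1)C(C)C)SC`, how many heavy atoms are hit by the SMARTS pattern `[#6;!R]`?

5

The query [#6;!R] means: carbon not in any ring.
Check the 14 heavy atoms by environment: 1× n (aromatic, in 6-ring) → no; 5× c (aromatic, in 6-ring) → no; 5× C (acyclic) → match; 1× S (acyclic) → no; 1× O (acyclic) → no; 1× Cl (acyclic) → no.
That gives 5 matching atoms.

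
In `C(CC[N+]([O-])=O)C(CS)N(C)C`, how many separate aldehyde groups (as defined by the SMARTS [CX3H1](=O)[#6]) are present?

0

[CX3H1](=O)[#6] is the SMARTS for an aldehyde: an sp2 carbon with one H, double-bonded to O and single-bonded to carbon.
No fragment in the molecule satisfies every constraint, giving 0 matches.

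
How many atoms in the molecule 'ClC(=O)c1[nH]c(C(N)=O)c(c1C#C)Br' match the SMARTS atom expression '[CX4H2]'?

Check the 14 heavy atoms by environment: 1× n (aromatic, H1, X3) → no; 4× c (aromatic, H0, X3) → no; 1× C (H0, X2) → no; 1× C (H1, X2) → no; 2× C (H0, X3) → no; 2× O (H0, X1) → no; 1× N (H2, X3) → no; 1× Br (H0, X1) → no; 1× Cl (H0, X1) → no.
No environment satisfies the query, so 0 matching atoms.

0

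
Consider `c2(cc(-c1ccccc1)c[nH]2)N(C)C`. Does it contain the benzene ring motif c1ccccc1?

Yes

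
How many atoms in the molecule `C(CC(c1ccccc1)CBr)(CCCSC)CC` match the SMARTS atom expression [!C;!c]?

The query [!C;!c] means: neither aliphatic nor aromatic carbon — same as [!#6].
Check the 18 heavy atoms by environment: 10× C → no; 1× Br → match; 1× S → match; 6× c (aromatic) → no.
Summing the matching environments: 1 + 1 = 2 matching atoms.

2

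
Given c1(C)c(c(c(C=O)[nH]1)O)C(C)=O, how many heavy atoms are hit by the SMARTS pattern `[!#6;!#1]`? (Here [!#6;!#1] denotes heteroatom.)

4

The query [!#6;!#1] means: not carbon and not hydrogen — any heteroatom.
Check the 12 heavy atoms by environment: 1× n (aromatic) → match; 4× c (aromatic) → no; 4× C → no; 3× O → match.
Summing the matching environments: 1 + 3 = 4 matching atoms.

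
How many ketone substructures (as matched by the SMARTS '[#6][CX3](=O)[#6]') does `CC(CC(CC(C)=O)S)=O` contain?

2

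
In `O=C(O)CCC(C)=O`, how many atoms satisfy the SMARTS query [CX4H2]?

2

The query [CX4H2] means: sp3 carbon (X4) with exactly two hydrogens.
Check the 8 heavy atoms by environment: 2× C (H2, X4) → match; 2× C (H0, X3) → no; 2× O (H0, X1) → no; 1× C (H3, X4) → no; 1× O (H1, X2) → no.
That gives 2 matching atoms.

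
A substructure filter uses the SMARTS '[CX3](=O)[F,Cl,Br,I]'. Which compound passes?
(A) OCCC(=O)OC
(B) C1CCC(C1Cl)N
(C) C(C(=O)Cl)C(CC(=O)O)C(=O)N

[CX3](=O)[F,Cl,Br,I] describes a carbonyl carbon bonded to a halogen (an acyl halide).
(A) has a methyl-ester group (-C(=O)OCH3) but the carbonyl is bonded to -O-C, not to a halogen.
(B) has a chloro substituent but the Cl is not on a carbonyl carbon.
(C) contains an acyl chloride (-C(=O)Cl), which satisfies every atom and bond constraint.
So the answer is (C).

C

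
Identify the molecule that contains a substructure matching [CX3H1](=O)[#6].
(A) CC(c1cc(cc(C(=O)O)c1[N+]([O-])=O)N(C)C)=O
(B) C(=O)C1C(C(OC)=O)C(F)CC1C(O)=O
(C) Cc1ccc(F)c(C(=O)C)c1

B

[CX3H1](=O)[#6] describes an sp2 carbon with one H, double-bonded to O and single-bonded to carbon (an aldehyde).
(A) has a carboxylic acid group (-C(=O)OH) but the carbonyl carbon has H0 and is bonded to O, not H1.
(B) contains an aldehyde (-CHO), which satisfies every atom and bond constraint.
(C) has an acetyl/ketone group (-C(=O)CH3) but the carbonyl carbon has H0 (two carbon neighbours), not H1.
So the answer is (B).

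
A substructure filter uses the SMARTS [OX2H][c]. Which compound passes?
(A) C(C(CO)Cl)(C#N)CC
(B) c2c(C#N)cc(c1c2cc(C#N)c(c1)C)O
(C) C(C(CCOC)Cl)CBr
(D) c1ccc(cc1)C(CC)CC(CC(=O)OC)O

B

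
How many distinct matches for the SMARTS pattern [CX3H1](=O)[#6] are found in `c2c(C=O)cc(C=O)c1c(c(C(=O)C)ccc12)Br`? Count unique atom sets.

2

[CX3H1](=O)[#6] is the SMARTS for an aldehyde: an sp2 carbon with one H, double-bonded to O and single-bonded to carbon.
The molecule carries 2 separate instances of an aldehyde (-CHO) meeting every constraint; each maps to a distinct set of atoms, giving 2 matches.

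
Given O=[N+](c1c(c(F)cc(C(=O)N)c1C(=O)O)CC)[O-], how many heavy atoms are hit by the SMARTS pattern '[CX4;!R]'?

The query [CX4;!R] means: aliphatic carbon with four total connections, not in a ring.
Check the 18 heavy atoms by environment: 6× c (aromatic, X3, in 6-ring) → no; 2× C (X3, acyclic) → no; 3× O (X1, acyclic) → no; 1× N (X3, acyclic) → no; 1× O (X2, acyclic) → no; 1× F (X1, acyclic) → no; 1× N (charge +1, X3, acyclic) → no; 1× O (charge -1, X1, acyclic) → no; 2× C (X4, acyclic) → match.
That gives 2 matching atoms.

2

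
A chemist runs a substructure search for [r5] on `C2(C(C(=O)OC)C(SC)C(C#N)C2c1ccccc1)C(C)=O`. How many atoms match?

5

The query [r5] means: r5 matches atoms in a five-membered ring.
Check the 22 heavy atoms by environment: 5× C (in 5-ring) → match; 6× c (aromatic, in 6-ring) → no; 6× C (acyclic) → no; 1× N (acyclic) → no; 3× O (acyclic) → no; 1× S (acyclic) → no.
That gives 5 matching atoms.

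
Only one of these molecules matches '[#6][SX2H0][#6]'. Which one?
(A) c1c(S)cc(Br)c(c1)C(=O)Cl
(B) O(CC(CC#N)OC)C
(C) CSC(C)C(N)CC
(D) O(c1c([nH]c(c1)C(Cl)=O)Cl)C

[#6][SX2H0][#6] describes an aliphatic sulfur bridging two carbons with no H on the sulfur (a thioether).
(A) has a thiol (-SH) but the sulfur has H1, not H0 bridging two carbons.
(B) has a methoxy ether (-OCH3) but the bridging atom is O, not S.
(C) contains a methylthio ether (-SCH3), which satisfies every atom and bond constraint.
(D) has a methoxy ether (-OCH3) but the bridging atom is O, not S.
So the answer is (C).

C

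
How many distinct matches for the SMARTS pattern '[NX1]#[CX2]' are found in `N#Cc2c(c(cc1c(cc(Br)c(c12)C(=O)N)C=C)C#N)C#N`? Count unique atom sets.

[NX1]#[CX2] is the SMARTS for a nitrile: a nitrogen triple-bonded to a two-connected carbon.
The molecule carries 3 separate instances of a nitrile (-C#N) meeting every constraint; each maps to a distinct set of atoms, giving 3 matches.

3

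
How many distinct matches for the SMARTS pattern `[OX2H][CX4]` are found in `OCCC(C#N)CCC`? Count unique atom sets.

[OX2H][CX4] is the SMARTS for an aliphatic alcohol: a hydroxyl oxygen bound to an sp3 (X4) carbon.
Exactly one fragment in the molecule meets all constraints, giving 1 match.

1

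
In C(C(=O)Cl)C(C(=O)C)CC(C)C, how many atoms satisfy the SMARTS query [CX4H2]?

2

The query [CX4H2] means: sp3 carbon (X4) with exactly two hydrogens.
Check the 12 heavy atoms by environment: 2× C (H2, X4) → match; 2× C (H1, X4) → no; 2× C (H0, X3) → no; 2× O (H0, X1) → no; 3× C (H3, X4) → no; 1× Cl (H0, X1) → no.
That gives 2 matching atoms.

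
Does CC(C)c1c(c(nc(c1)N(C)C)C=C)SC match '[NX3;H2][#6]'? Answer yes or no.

No

The pattern [NX3;H2][#6] describes a trivalent nitrogen with two H attached to carbon — a primary amine.
The closest candidate here is a dimethylamino group (-N(CH3)2), but the nitrogen has H0, not H2. No other fragment satisfies the full query, so there is no match.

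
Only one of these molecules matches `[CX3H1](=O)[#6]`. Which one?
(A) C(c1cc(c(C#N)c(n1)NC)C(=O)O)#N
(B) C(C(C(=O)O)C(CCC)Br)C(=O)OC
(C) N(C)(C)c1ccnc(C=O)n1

C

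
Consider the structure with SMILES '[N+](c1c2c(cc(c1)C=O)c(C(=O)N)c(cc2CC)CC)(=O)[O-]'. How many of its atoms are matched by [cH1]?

The query [cH1] means: aromatic carbon bearing exactly one hydrogen.
Check the 22 heavy atoms by environment: 7× c (aromatic, H0) → no; 3× c (aromatic, H1) → match; 1× C (H0) → no; 3× O (H0) → no; 1× N (H2) → no; 1× C (H1) → no; 2× C (H2) → no; 2× C (H3) → no; 1× N (charge +1, H0) → no; 1× O (charge -1, H0) → no.
That gives 3 matching atoms.

3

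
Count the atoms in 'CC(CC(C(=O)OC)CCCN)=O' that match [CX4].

7

Check the 13 heavy atoms by environment: 7× C (X4) → match; 1× N (X3) → no; 2× C (X3) → no; 2× O (X1) → no; 1× O (X2) → no.
That gives 7 matching atoms.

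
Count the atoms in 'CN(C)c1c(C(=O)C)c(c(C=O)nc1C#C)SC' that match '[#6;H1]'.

2

Check the 18 heavy atoms by environment: 1× n (aromatic, H0) → no; 5× c (aromatic, H0) → no; 2× C (H1) → match; 2× O (H0) → no; 2× C (H0) → no; 1× N (H0) → no; 4× C (H3) → no; 1× S (H0) → no.
That gives 2 matching atoms.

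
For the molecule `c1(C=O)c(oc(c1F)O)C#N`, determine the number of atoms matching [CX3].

The query [CX3] means: C with X3: aliphatic carbon with exactly 3 total connections.
Check the 11 heavy atoms by environment: 1× o (aromatic, X2) → no; 4× c (aromatic, X3) → no; 1× O (X2) → no; 1× F (X1) → no; 1× C (X3) → match; 1× O (X1) → no; 1× C (X2) → no; 1× N (X1) → no.
That gives 1 matching atom.

1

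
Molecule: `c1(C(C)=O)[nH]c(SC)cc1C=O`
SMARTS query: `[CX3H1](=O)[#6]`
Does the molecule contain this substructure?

Yes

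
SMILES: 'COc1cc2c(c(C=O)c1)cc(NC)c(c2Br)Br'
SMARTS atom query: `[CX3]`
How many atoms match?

The query [CX3] means: C with X3: aliphatic carbon with exactly 3 total connections.
Check the 18 heavy atoms by environment: 10× c (aromatic, X3) → no; 1× N (X3) → no; 2× C (X4) → no; 1× O (X2) → no; 2× Br (X1) → no; 1× C (X3) → match; 1× O (X1) → no.
That gives 1 matching atom.

1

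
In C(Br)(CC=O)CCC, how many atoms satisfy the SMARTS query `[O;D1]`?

1

The query [O;D1] means: aliphatic oxygen bonded to exactly one heavy atom.
Check the 8 heavy atoms by environment: 4× C (D2) → no; 1× C (D3) → no; 1× Br (D1) → no; 1× O (D1) → match; 1× C (D1) → no.
That gives 1 matching atom.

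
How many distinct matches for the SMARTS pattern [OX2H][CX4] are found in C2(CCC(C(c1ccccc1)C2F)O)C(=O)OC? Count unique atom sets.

1

[OX2H][CX4] is the SMARTS for an aliphatic alcohol: a hydroxyl oxygen bound to an sp3 (X4) carbon.
Exactly one fragment in the molecule meets all constraints, giving 1 match.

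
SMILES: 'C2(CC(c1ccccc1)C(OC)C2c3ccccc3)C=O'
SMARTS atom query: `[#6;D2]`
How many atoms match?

12

The query [#6;D2] means: any carbon bonded to exactly two heavy atoms.
Check the 21 heavy atoms by environment: 4× C (D3) → no; 2× C (D2) → match; 2× c (aromatic, D3) → no; 10× c (aromatic, D2) → match; 1× O (D2) → no; 1× C (D1) → no; 1× O (D1) → no.
Summing the matching environments: 2 + 10 = 12 matching atoms.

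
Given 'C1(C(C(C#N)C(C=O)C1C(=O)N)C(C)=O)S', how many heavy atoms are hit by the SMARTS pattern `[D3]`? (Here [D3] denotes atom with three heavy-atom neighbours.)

7

The query [D3] means: atom with exactly three heavy-atom neighbours.
Check the 16 heavy atoms by environment: 7× C (D3) → match; 2× C (D2) → no; 3× O (D1) → no; 1× C (D1) → no; 1× S (D1) → no; 2× N (D1) → no.
That gives 7 matching atoms.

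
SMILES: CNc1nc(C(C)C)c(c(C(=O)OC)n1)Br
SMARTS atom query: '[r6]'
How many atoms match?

6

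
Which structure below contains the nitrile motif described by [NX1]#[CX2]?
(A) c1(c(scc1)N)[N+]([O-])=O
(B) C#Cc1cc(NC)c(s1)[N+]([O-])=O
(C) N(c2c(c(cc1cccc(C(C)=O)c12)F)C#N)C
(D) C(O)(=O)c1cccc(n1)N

C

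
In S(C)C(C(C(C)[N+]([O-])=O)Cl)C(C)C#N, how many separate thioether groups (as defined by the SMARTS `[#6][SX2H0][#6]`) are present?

[#6][SX2H0][#6] is the SMARTS for a thioether: an aliphatic sulfur bridging two carbons with no H on the sulfur.
Exactly one fragment in the molecule meets all constraints, giving 1 match.

1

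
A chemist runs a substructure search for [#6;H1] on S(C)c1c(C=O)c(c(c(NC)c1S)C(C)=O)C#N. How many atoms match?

1

The query [#6;H1] means: any carbon bearing exactly one hydrogen.
Check the 18 heavy atoms by environment: 6× c (aromatic, H0) → no; 1× S (H1) → no; 1× S (H0) → no; 3× C (H3) → no; 2× C (H0) → no; 1× N (H0) → no; 1× C (H1) → match; 2× O (H0) → no; 1× N (H1) → no.
That gives 1 matching atom.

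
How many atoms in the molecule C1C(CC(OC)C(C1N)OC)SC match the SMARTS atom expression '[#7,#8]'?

3

The query [#7,#8] means: nitrogen or oxygen (comma = OR).
Check the 13 heavy atoms by environment: 9× C → no; 1× S → no; 1× N → match; 2× O → match.
Summing the matching environments: 1 + 2 = 3 matching atoms.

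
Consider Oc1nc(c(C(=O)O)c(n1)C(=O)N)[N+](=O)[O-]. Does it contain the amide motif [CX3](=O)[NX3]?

Yes

The pattern [CX3](=O)[NX3] describes a carbonyl carbon bonded to a trivalent nitrogen — an amide.
The molecule carries a primary amide (-C(=O)NH2), whose atoms satisfy every constraint of the query, so the pattern matches.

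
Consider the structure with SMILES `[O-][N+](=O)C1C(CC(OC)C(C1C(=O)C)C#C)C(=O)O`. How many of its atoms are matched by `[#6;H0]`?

3

The query [#6;H0] means: any carbon with no attached hydrogen.
Check the 19 heavy atoms by environment: 1× C (H2) → no; 6× C (H1) → no; 3× C (H0) → match; 4× O (H0) → no; 2× C (H3) → no; 1× N (charge +1, H0) → no; 1× O (charge -1, H0) → no; 1× O (H1) → no.
That gives 3 matching atoms.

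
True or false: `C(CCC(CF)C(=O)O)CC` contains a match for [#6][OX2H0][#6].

The pattern [#6][OX2H0][#6] describes an aliphatic oxygen bridging two carbons with no H on the oxygen — an ether.
The closest candidate here is a carboxylic acid group (-C(=O)OH), but the -OH oxygen has H1; the =O is OX1, not OX2. No other fragment satisfies the full query, so there is no match.

False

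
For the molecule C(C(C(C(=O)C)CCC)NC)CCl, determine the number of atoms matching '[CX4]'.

9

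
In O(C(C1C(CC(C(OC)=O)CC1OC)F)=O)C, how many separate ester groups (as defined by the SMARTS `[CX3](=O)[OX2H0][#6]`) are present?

[CX3](=O)[OX2H0][#6] is the SMARTS for an ester: a carbonyl carbon bonded to an oxygen that is itself bonded to carbon (no H on that O).
The molecule carries 2 separate instances of a methyl-ester group (-C(=O)OCH3) meeting every constraint; each maps to a distinct set of atoms, giving 2 matches.

2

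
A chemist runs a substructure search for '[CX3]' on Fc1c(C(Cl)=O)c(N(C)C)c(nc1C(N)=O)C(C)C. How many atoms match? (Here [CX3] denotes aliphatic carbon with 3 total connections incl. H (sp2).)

The query [CX3] means: C with X3: aliphatic carbon with exactly 3 total connections.
Check the 19 heavy atoms by environment: 1× n (aromatic, X2) → no; 5× c (aromatic, X3) → no; 5× C (X4) → no; 1× F (X1) → no; 2× N (X3) → no; 2× C (X3) → match; 2× O (X1) → no; 1× Cl (X1) → no.
That gives 2 matching atoms.

2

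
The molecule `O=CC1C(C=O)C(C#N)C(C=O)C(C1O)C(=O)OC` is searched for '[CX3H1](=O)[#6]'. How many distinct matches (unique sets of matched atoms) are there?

3

[CX3H1](=O)[#6] is the SMARTS for an aldehyde: an sp2 carbon with one H, double-bonded to O and single-bonded to carbon.
The molecule carries 3 separate instances of an aldehyde (-CHO) meeting every constraint; each maps to a distinct set of atoms, giving 3 matches.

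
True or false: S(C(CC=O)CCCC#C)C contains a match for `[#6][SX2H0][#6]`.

True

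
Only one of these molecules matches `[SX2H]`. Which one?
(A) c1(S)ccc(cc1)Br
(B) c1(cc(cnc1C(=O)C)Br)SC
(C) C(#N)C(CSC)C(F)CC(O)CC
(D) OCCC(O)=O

A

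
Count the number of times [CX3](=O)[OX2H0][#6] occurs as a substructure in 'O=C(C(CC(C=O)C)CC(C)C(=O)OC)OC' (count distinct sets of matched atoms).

2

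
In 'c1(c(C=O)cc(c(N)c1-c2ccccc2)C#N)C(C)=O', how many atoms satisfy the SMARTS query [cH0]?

The query [cH0] means: aromatic carbon with no attached hydrogen (substituted or ring-fusion).
Check the 20 heavy atoms by environment: 6× c (aromatic, H0) → match; 6× c (aromatic, H1) → no; 1× C (H1) → no; 2× O (H0) → no; 2× C (H0) → no; 1× N (H0) → no; 1× N (H2) → no; 1× C (H3) → no.
That gives 6 matching atoms.

6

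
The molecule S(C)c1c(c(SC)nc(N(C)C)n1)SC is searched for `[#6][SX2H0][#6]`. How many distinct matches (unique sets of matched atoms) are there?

3

[#6][SX2H0][#6] is the SMARTS for a thioether: an aliphatic sulfur bridging two carbons with no H on the sulfur.
The molecule carries 3 separate instances of a methylthio ether (-SCH3) meeting every constraint; each maps to a distinct set of atoms, giving 3 matches.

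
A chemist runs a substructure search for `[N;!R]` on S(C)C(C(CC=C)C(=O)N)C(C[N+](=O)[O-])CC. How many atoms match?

2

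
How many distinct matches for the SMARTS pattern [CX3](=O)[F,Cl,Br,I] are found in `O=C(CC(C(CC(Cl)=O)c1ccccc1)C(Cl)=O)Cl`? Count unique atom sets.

3

[CX3](=O)[F,Cl,Br,I] is the SMARTS for an acyl halide: a carbonyl carbon bonded to a halogen.
The molecule carries 3 separate instances of an acyl chloride (-C(=O)Cl) meeting every constraint; each maps to a distinct set of atoms, giving 3 matches.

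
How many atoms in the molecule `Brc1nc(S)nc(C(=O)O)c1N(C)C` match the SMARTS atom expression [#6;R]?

4

The query [#6;R] means: carbon that is part of a ring.
Check the 14 heavy atoms by environment: 2× n (aromatic, in 6-ring) → no; 4× c (aromatic, in 6-ring) → match; 1× S (acyclic) → no; 3× C (acyclic) → no; 2× O (acyclic) → no; 1× Br (acyclic) → no; 1× N (acyclic) → no.
That gives 4 matching atoms.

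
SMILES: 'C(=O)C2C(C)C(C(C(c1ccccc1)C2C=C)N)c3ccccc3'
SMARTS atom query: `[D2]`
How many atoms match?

The query [D2] means: atom with exactly two heavy-atom neighbours.
Check the 24 heavy atoms by environment: 6× C (D3) → no; 2× C (D1) → no; 2× c (aromatic, D3) → no; 10× c (aromatic, D2) → match; 1× N (D1) → no; 2× C (D2) → match; 1× O (D1) → no.
Summing the matching environments: 10 + 2 = 12 matching atoms.

12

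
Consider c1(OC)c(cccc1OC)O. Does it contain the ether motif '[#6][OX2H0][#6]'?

The pattern [#6][OX2H0][#6] describes an aliphatic oxygen bridging two carbons with no H on the oxygen — an ether.
The molecule carries a methoxy ether (-OCH3), whose atoms satisfy every constraint of the query, so the pattern matches.

Yes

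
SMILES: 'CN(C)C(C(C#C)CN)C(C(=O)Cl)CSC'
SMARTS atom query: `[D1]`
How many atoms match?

The query [D1] means: atom with exactly one heavy-atom neighbour (degree 1).
Check the 16 heavy atoms by environment: 3× C (D2) → no; 4× C (D3) → no; 1× N (D3) → no; 4× C (D1) → match; 1× O (D1) → match; 1× Cl (D1) → match; 1× S (D2) → no; 1× N (D1) → match.
Summing the matching environments: 4 + 1 + 1 + 1 = 7 matching atoms.

7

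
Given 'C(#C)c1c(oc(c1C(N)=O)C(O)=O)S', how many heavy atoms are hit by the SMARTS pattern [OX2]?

The query [OX2] means: aliphatic oxygen with two total connections — ether, hydroxyl, or ester single-bond O.
Check the 14 heavy atoms by environment: 1× o (aromatic, X2) → no; 4× c (aromatic, X3) → no; 2× C (X3) → no; 2× O (X1) → no; 1× O (X2) → match; 1× S (X2) → no; 1× N (X3) → no; 2× C (X2) → no.
That gives 1 matching atom.

1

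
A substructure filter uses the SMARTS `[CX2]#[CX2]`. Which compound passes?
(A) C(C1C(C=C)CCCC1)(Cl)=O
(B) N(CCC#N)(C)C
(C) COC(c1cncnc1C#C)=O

[CX2]#[CX2] describes a carbon-carbon triple bond (an alkyne).
(A) has a vinyl group (-CH=CH2) but the C=C is a double bond; both carbons are CX3, not CX2.
(B) has a nitrile (-C#N) but the triple bond is C#N, not C#C.
(C) contains an ethynyl group (-C#CH), which satisfies every atom and bond constraint.
So the answer is (C).

C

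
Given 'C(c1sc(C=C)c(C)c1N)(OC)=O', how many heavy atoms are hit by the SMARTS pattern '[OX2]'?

The query [OX2] means: aliphatic oxygen with two total connections — ether, hydroxyl, or ester single-bond O.
Check the 13 heavy atoms by environment: 1× s (aromatic, X2) → no; 4× c (aromatic, X3) → no; 1× N (X3) → no; 2× C (X4) → no; 3× C (X3) → no; 1× O (X1) → no; 1× O (X2) → match.
That gives 1 matching atom.

1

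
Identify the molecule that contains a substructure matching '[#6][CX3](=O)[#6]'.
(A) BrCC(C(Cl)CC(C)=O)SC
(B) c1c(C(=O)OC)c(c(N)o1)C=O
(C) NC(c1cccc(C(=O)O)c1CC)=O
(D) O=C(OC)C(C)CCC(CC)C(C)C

[#6][CX3](=O)[#6] describes a carbonyl carbon (no H) flanked by two carbons (a ketone).
(A) contains an acetyl/ketone group (-C(=O)CH3), which satisfies every atom and bond constraint.
(B) has an aldehyde (-CHO) but the carbonyl carbon has H1, so it is not flanked by two carbons.
(C) has a carboxylic acid group (-C(=O)OH) but one neighbour of the carbonyl carbon is O, not C.
(D) has a methyl-ester group (-C(=O)OCH3) but one neighbour of the carbonyl carbon is O, not C.
So the answer is (A).

A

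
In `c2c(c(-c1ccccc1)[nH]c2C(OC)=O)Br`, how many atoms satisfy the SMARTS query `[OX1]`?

The query [OX1] means: aliphatic oxygen with one total connection — typically a carbonyl =O or an oxide.
Check the 16 heavy atoms by environment: 1× n (aromatic, X3) → no; 10× c (aromatic, X3) → no; 1× Br (X1) → no; 1× C (X3) → no; 1× O (X1) → match; 1× O (X2) → no; 1× C (X4) → no.
That gives 1 matching atom.

1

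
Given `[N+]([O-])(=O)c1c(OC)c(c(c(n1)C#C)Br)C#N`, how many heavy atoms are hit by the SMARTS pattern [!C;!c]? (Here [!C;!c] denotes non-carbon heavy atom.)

7

The query [!C;!c] means: neither aliphatic nor aromatic carbon — same as [!#6].
Check the 16 heavy atoms by environment: 1× n (aromatic) → match; 5× c (aromatic) → no; 1× Br → match; 1× N (charge +1) → match; 1× O (charge -1) → match; 2× O → match; 4× C → no; 1× N → match.
Summing the matching environments: 1 + 1 + 1 + 1 + 2 + 1 = 7 matching atoms.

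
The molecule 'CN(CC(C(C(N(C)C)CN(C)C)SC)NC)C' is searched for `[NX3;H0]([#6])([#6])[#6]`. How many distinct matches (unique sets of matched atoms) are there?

[NX3;H0]([#6])([#6])[#6] is the SMARTS for a tertiary amine: a trivalent nitrogen with no H, bonded to three carbons.
The molecule carries 3 separate instances of a dimethylamino group (-N(CH3)2) meeting every constraint; each maps to a distinct set of atoms, giving 3 matches.

3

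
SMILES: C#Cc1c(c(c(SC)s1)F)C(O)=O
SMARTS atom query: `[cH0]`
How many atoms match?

Check the 13 heavy atoms by environment: 1× s (aromatic, H0) → no; 4× c (aromatic, H0) → match; 1× S (H0) → no; 1× C (H3) → no; 2× C (H0) → no; 1× C (H1) → no; 1× F (H0) → no; 1× O (H0) → no; 1× O (H1) → no.
That gives 4 matching atoms.

4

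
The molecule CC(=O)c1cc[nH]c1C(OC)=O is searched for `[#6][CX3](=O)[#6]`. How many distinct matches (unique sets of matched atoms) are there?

[#6][CX3](=O)[#6] is the SMARTS for a ketone: a carbonyl carbon (no H) flanked by two carbons.
Exactly one fragment in the molecule meets all constraints, giving 1 match.

1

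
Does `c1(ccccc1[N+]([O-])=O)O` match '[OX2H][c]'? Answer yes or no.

The pattern [OX2H][c] describes a hydroxyl oxygen attached to an aromatic carbon — a phenol.
The molecule carries a hydroxyl group (-OH), whose atoms satisfy every constraint of the query, so the pattern matches.

Yes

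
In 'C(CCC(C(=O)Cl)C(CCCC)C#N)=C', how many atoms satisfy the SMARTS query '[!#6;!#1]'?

3

Check the 15 heavy atoms by environment: 12× C → no; 1× N → match; 1× O → match; 1× Cl → match.
Summing the matching environments: 1 + 1 + 1 = 3 matching atoms.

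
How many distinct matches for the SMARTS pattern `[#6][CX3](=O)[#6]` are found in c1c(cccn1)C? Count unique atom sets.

[#6][CX3](=O)[#6] is the SMARTS for a ketone: a carbonyl carbon (no H) flanked by two carbons.
No fragment in the molecule satisfies every constraint, giving 0 matches.

0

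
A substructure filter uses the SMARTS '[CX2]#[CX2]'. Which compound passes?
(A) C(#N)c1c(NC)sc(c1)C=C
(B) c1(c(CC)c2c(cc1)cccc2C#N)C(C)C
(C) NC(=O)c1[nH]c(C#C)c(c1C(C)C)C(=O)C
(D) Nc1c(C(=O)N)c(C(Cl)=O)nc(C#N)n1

[CX2]#[CX2] describes a carbon-carbon triple bond (an alkyne).
(A) has a vinyl group (-CH=CH2) but the C=C is a double bond; both carbons are CX3, not CX2.
(B) has a nitrile (-C#N) but the triple bond is C#N, not C#C.
(C) contains an ethynyl group (-C#CH), which satisfies every atom and bond constraint.
(D) has a nitrile (-C#N) but the triple bond is C#N, not C#C.
So the answer is (C).

C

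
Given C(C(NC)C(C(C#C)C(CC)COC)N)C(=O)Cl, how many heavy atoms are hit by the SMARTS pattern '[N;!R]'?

2

The query [N;!R] means: aliphatic nitrogen not in a ring.
Check the 18 heavy atoms by environment: 13× C (acyclic) → no; 2× O (acyclic) → no; 1× Cl (acyclic) → no; 2× N (acyclic) → match.
That gives 2 matching atoms.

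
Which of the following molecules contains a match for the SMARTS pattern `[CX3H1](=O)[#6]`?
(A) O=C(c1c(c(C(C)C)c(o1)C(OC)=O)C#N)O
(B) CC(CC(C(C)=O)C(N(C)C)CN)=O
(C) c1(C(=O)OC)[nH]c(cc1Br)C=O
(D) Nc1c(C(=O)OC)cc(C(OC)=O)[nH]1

[CX3H1](=O)[#6] describes an sp2 carbon with one H, double-bonded to O and single-bonded to carbon (an aldehyde).
(A) has a carboxylic acid group (-C(=O)OH) but the carbonyl carbon has H0 and is bonded to O, not H1.
(B) has an acetyl/ketone group (-C(=O)CH3) but the carbonyl carbon has H0 (two carbon neighbours), not H1.
(C) contains an aldehyde (-CHO), which satisfies every atom and bond constraint.
(D) has a methyl-ester group (-C(=O)OCH3) but the carbonyl carbon has H0, not H1.
So the answer is (C).

C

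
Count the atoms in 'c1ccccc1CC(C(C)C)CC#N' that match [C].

7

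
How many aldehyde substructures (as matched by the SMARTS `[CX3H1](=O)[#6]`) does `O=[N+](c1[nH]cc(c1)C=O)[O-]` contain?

[CX3H1](=O)[#6] is the SMARTS for an aldehyde: an sp2 carbon with one H, double-bonded to O and single-bonded to carbon.
Exactly one fragment in the molecule meets all constraints, giving 1 match.

1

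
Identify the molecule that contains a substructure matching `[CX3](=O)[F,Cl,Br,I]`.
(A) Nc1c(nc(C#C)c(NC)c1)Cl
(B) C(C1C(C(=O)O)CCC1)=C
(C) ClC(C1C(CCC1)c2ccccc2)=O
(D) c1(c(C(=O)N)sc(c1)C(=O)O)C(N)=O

C

[CX3](=O)[F,Cl,Br,I] describes a carbonyl carbon bonded to a halogen (an acyl halide).
(A) has a chloro substituent but the Cl is not on a carbonyl carbon.
(B) has a carboxylic acid group (-C(=O)OH) but the carbonyl is bonded to -OH, not to a halogen.
(C) contains an acyl chloride (-C(=O)Cl), which satisfies every atom and bond constraint.
(D) has a carboxylic acid group (-C(=O)OH) but the carbonyl is bonded to -OH, not to a halogen.
So the answer is (C).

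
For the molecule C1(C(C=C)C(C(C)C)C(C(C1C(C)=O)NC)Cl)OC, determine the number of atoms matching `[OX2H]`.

0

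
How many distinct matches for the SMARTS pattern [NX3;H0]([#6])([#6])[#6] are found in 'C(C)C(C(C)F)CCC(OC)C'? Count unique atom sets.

0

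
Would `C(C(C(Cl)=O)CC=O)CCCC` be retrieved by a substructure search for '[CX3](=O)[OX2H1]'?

The pattern [CX3](=O)[OX2H1] describes an sp2 carbon double-bonded to O and single-bonded to an -OH oxygen — a carboxylic acid.
The closest candidate here is an aldehyde (-CHO), but there is no singly-bonded oxygen on the carbonyl carbon. No other fragment satisfies the full query, so there is no match.

No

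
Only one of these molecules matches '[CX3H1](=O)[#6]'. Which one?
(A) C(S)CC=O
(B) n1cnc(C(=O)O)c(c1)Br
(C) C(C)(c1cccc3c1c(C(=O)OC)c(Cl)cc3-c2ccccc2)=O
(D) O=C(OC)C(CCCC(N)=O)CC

A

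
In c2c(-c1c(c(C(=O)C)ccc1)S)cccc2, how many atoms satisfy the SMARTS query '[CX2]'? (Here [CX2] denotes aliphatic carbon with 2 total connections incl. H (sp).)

0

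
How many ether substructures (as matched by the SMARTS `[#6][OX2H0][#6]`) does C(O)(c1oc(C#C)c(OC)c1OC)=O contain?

2

[#6][OX2H0][#6] is the SMARTS for an ether: an aliphatic oxygen bridging two carbons with no H on the oxygen.
The molecule carries 2 separate instances of a methoxy ether (-OCH3) meeting every constraint; each maps to a distinct set of atoms, giving 2 matches.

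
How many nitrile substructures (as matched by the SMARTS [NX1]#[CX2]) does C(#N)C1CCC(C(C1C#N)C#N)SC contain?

3

[NX1]#[CX2] is the SMARTS for a nitrile: a nitrogen triple-bonded to a two-connected carbon.
The molecule carries 3 separate instances of a nitrile (-C#N) meeting every constraint; each maps to a distinct set of atoms, giving 3 matches.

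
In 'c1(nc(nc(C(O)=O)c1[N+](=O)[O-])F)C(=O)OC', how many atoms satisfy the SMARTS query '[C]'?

3

The query [C] means: uppercase C matches aliphatic (non-aromatic) carbon only.
Check the 17 heavy atoms by environment: 2× n (aromatic) → no; 4× c (aromatic) → no; 3× C → match; 5× O → no; 1× F → no; 1× N (charge +1) → no; 1× O (charge -1) → no.
That gives 3 matching atoms.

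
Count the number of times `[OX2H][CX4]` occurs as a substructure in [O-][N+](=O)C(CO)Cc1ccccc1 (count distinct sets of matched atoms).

1

[OX2H][CX4] is the SMARTS for an aliphatic alcohol: a hydroxyl oxygen bound to an sp3 (X4) carbon.
Exactly one fragment in the molecule meets all constraints, giving 1 match.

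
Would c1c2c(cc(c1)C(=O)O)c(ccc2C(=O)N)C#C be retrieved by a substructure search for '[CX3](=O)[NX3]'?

Yes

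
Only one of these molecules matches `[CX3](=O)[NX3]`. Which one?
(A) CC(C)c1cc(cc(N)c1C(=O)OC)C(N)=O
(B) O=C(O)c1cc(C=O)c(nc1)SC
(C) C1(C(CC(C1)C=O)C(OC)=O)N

A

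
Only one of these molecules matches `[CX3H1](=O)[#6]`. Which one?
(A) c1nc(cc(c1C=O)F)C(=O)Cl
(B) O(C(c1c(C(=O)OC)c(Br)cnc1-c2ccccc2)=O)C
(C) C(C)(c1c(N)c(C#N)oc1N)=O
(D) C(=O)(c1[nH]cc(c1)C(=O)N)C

A

[CX3H1](=O)[#6] describes an sp2 carbon with one H, double-bonded to O and single-bonded to carbon (an aldehyde).
(A) contains an aldehyde (-CHO), which satisfies every atom and bond constraint.
(B) has a methyl-ester group (-C(=O)OCH3) but the carbonyl carbon has H0, not H1.
(C) has an acetyl/ketone group (-C(=O)CH3) but the carbonyl carbon has H0 (two carbon neighbours), not H1.
(D) has an acetyl/ketone group (-C(=O)CH3) but the carbonyl carbon has H0 (two carbon neighbours), not H1.
So the answer is (A).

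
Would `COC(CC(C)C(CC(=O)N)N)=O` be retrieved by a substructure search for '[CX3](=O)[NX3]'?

Yes

The pattern [CX3](=O)[NX3] describes a carbonyl carbon bonded to a trivalent nitrogen — an amide.
The molecule carries a primary amide (-C(=O)NH2), whose atoms satisfy every constraint of the query, so the pattern matches.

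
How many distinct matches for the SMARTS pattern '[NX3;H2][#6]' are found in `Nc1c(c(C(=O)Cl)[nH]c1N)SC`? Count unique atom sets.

2

[NX3;H2][#6] is the SMARTS for a primary amine: a trivalent nitrogen with two H attached to carbon.
The molecule carries 2 separate instances of a primary amino group (-NH2) meeting every constraint; each maps to a distinct set of atoms, giving 2 matches.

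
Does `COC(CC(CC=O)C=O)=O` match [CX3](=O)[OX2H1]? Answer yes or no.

The pattern [CX3](=O)[OX2H1] describes an sp2 carbon double-bonded to O and single-bonded to an -OH oxygen — a carboxylic acid.
The closest candidate here is an aldehyde (-CHO), but there is no singly-bonded oxygen on the carbonyl carbon. No other fragment satisfies the full query, so there is no match.

No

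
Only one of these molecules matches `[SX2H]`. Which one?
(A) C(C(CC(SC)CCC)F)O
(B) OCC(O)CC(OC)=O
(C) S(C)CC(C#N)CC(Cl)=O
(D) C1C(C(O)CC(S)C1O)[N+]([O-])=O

[SX2H] describes an aliphatic sulfur with two connections, one being H (a thiol).
(A) has a methylthio ether (-SCH3) but the sulfur has H0 (bonded to two carbons), not H1.
(B) has a hydroxyl group (-OH) but it is an -OH, not an -SH.
(C) has a methylthio ether (-SCH3) but the sulfur has H0 (bonded to two carbons), not H1.
(D) contains a thiol (-SH), which satisfies every atom and bond constraint.
So the answer is (D).

D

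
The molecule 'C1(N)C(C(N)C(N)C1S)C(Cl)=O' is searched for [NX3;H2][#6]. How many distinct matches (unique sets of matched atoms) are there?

3

[NX3;H2][#6] is the SMARTS for a primary amine: a trivalent nitrogen with two H attached to carbon.
The molecule carries 3 separate instances of a primary amino group (-NH2) meeting every constraint; each maps to a distinct set of atoms, giving 3 matches.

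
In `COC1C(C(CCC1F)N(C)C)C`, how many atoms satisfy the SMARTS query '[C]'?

The query [C] means: uppercase C matches aliphatic (non-aromatic) carbon only.
Check the 13 heavy atoms by environment: 10× C → match; 1× N → no; 1× O → no; 1× F → no.
That gives 10 matching atoms.

10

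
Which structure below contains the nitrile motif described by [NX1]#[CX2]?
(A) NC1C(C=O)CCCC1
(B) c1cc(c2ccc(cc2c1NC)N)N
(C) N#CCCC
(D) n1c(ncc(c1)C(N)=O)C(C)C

C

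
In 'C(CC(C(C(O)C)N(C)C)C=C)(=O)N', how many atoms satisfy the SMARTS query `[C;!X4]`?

The query [C;!X4] means: aliphatic carbon that does not have four total connections.
Check the 14 heavy atoms by environment: 7× C (X4) → no; 2× N (X3) → no; 1× O (X2) → no; 3× C (X3) → match; 1× O (X1) → no.
That gives 3 matching atoms.

3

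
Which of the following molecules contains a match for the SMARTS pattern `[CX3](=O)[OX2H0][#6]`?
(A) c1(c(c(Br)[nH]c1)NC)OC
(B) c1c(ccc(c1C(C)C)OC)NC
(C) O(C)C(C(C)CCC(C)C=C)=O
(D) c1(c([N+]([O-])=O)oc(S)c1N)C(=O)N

[CX3](=O)[OX2H0][#6] describes a carbonyl carbon bonded to an oxygen that is itself bonded to carbon (no H on that O) (an ester).
(A) has a methoxy ether (-OCH3) but the ether oxygen is not adjacent to a C=O carbon.
(B) has a methoxy ether (-OCH3) but the ether oxygen is not adjacent to a C=O carbon.
(C) contains a methyl-ester group (-C(=O)OCH3), which satisfies every atom and bond constraint.
(D) has a primary amide (-C(=O)NH2) but the carbonyl is bonded to N, not to an O-C linkage.
So the answer is (C).

C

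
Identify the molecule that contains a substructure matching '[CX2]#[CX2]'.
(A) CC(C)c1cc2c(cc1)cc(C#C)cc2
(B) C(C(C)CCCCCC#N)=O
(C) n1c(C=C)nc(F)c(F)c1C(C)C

A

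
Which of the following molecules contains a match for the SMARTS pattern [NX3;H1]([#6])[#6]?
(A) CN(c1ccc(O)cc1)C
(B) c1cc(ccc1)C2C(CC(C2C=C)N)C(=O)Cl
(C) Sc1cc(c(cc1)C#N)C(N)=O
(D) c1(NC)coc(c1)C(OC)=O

[NX3;H1]([#6])[#6] describes a trivalent nitrogen with one H, bonded to two carbons (a secondary amine).
(A) has a dimethylamino group (-N(CH3)2) but the nitrogen has H0, not H1.
(B) has a primary amino group (-NH2) but the nitrogen has H2 and only one carbon neighbour.
(C) has a primary amide (-C(=O)NH2) but the -C(=O)NH2 nitrogen has H2, not H1.
(D) contains an N-methylamino group (-NHCH3), which satisfies every atom and bond constraint.
So the answer is (D).

D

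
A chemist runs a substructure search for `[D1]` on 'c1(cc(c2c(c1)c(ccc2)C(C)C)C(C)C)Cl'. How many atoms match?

The query [D1] means: atom with exactly one heavy-atom neighbour (degree 1).
Check the 17 heavy atoms by environment: 5× c (aromatic, D3) → no; 5× c (aromatic, D2) → no; 2× C (D3) → no; 4× C (D1) → match; 1× Cl (D1) → match.
Summing the matching environments: 4 + 1 = 5 matching atoms.

5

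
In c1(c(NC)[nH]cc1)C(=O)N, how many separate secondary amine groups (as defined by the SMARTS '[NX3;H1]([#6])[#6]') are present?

1

[NX3;H1]([#6])[#6] is the SMARTS for a secondary amine: a trivalent nitrogen with one H, bonded to two carbons.
Exactly one fragment in the molecule meets all constraints, giving 1 match.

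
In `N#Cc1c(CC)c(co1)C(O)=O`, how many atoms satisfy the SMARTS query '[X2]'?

The query [X2] means: any atom with exactly two total connections (bonds + H).
Check the 12 heavy atoms by environment: 1× o (aromatic, X2) → match; 4× c (aromatic, X3) → no; 1× C (X3) → no; 1× O (X1) → no; 1× O (X2) → match; 2× C (X4) → no; 1× C (X2) → match; 1× N (X1) → no.
Summing the matching environments: 1 + 1 + 1 = 3 matching atoms.

3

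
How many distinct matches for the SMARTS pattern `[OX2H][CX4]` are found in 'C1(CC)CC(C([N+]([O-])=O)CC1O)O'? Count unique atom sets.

2

[OX2H][CX4] is the SMARTS for an aliphatic alcohol: a hydroxyl oxygen bound to an sp3 (X4) carbon.
The molecule carries 2 separate instances of a hydroxyl group (-OH) meeting every constraint; each maps to a distinct set of atoms, giving 2 matches.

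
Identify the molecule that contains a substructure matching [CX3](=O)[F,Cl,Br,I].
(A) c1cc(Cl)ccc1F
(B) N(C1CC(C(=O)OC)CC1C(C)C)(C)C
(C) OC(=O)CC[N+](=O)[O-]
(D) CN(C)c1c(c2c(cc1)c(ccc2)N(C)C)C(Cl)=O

D

[CX3](=O)[F,Cl,Br,I] describes a carbonyl carbon bonded to a halogen (an acyl halide).
(A) has a chloro substituent but the Cl is not on a carbonyl carbon.
(B) has a methyl-ester group (-C(=O)OCH3) but the carbonyl is bonded to -O-C, not to a halogen.
(C) has a carboxylic acid group (-C(=O)OH) but the carbonyl is bonded to -OH, not to a halogen.
(D) contains an acyl chloride (-C(=O)Cl), which satisfies every atom and bond constraint.
So the answer is (D).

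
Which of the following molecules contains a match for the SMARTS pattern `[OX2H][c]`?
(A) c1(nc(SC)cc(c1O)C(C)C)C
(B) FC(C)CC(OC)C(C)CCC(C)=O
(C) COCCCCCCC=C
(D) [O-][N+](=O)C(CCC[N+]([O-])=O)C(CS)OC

A

[OX2H][c] describes a hydroxyl oxygen attached to an aromatic carbon (a phenol).
(A) contains a hydroxyl group (-OH), which satisfies every atom and bond constraint.
(B) has a methoxy ether (-OCH3) but the oxygen has H0, not H1.
(C) has a methoxy ether (-OCH3) but the oxygen has H0, not H1.
(D) has a methoxy ether (-OCH3) but the oxygen has H0, not H1.
So the answer is (A).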